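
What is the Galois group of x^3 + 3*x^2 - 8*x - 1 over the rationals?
Gal(K/Q) = S_3 (symmetric group of order 6)

Compute the discriminant of x^3 + (3)*x^2 + (-8)*x + (-1): Δ = 3137. Since Δ is not a rational square, the Galois group is not contained in A_3; it must be the full S_3 (irreducibility of the cubic rules out anything smaller).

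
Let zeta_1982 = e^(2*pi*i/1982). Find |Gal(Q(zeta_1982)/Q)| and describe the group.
|Gal(Q(zeta_1982)/Q)| = phi(1982) = 990; group ≅ (Z/1982Z)^* ≅ Z/990Z

The n-th cyclotomic polynomial Φ_1982(x) is the minimal polynomial of zeta_1982 over Q and has degree phi(1982) = 990. So Q(zeta_1982) is a degree-990 Galois extension with Galois group (Z/1982Z)^*. By CRT, (Z/1982Z)^* ≅ (Z/2Z)^* × (Z/991Z)^*. Each prime-power unit group is (Z/2Z)^* ≅ trivial group (order 1); (Z/991Z)^* ≅ Z/990Z. Hence Gal(Q(zeta_1982)/Q) ≅ Z/990Z.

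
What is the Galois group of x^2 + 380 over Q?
Gal(K/Q) = Z/2Z (cyclic of order 2)

x^2 + 380 is irreducible over Q since -380 is not a rational square. The splitting field Q(sqrt(-380)) has degree 2 over Q, and its unique nontrivial automorphism is sqrt(-380) ↦ -sqrt(-380). Hence Gal(Q(sqrt(-380))/Q) = Z/2Z.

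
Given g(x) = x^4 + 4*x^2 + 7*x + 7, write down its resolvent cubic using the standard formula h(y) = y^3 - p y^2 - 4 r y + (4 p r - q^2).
h(y) = y^3 - 4*y^2 - 28*y + 63

Identify coefficients: p = 4, q = 7, r = 7.
Plug into h(y) = y^3 - p y^2 - 4 r y + (4 p r - q^2):
  h(y) = y^3 - (4) y^2 - 4*(7) y + (4*(4)*(7) - (7)^2)
       = y^3 + (-4) y^2 + (-28) y + (63).
Simplifying: h(y) = y^3 - 4*y^2 - 28*y + 63.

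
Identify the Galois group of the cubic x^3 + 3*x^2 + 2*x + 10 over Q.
Gal(K/Q) = S_3 (symmetric group of order 6)

Compute the discriminant of x^3 + (3)*x^2 + (2)*x + (10): Δ = -2696. Since Δ is not a rational square, the Galois group is not contained in A_3; it must be the full S_3 (irreducibility of the cubic rules out anything smaller).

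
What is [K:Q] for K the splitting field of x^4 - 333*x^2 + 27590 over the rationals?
[K:Q] = 4

f factors as (x^2 - 155)(x^2 - 178); the splitting field is K = Q(sqrt(155), sqrt(178)). Since 155, 178, and 27590 are all non-squares in Q, the three subfields Q(sqrt(155)), Q(sqrt(178)), Q(sqrt(27590)) are distinct degree-2 extensions, so [K:Q] = 4 (Klein four Galois group).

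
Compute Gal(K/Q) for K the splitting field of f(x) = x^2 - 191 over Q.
Gal(K/Q) = Z/2Z (cyclic of order 2)

x^2 - 191 is irreducible over Q since 191 is not a rational square. The splitting field Q(sqrt(191)) has degree 2 over Q, and its unique nontrivial automorphism is sqrt(191) ↦ -sqrt(191). Hence Gal(Q(sqrt(191))/Q) = Z/2Z.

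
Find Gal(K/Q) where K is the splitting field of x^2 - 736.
Gal(K/Q) = Z/2Z (cyclic of order 2)

x^2 - 736 is irreducible over Q since 736 is not a rational square. The splitting field Q(sqrt(736)) has degree 2 over Q, and its unique nontrivial automorphism is sqrt(736) ↦ -sqrt(736). Hence Gal(Q(sqrt(736))/Q) = Z/2Z.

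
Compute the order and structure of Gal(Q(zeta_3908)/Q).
|Gal(Q(zeta_3908)/Q)| = phi(3908) = 1952; group ≅ (Z/3908Z)^* ≅ Z/2Z × Z/976Z

The n-th cyclotomic polynomial Φ_3908(x) is the minimal polynomial of zeta_3908 over Q and has degree phi(3908) = 1952. So Q(zeta_3908) is a degree-1952 Galois extension with Galois group (Z/3908Z)^*. By CRT, (Z/3908Z)^* ≅ (Z/4Z)^* × (Z/977Z)^*. Each prime-power unit group is (Z/4Z)^* ≅ Z/2Z; (Z/977Z)^* ≅ Z/976Z. Hence Gal(Q(zeta_3908)/Q) ≅ Z/2Z × Z/976Z.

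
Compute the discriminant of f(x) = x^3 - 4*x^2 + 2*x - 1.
Δ = -107

For x^3 + a x^2 + b x + c the discriminant is Δ = 18 a b c - 4 a^3 c + a^2 b^2 - 4 b^3 - 27 c^2.
Plug a = -4, b = 2, c = -1:
  18*(-4)*(2)*(-1) - 4*(-4)^3*(-1) + (-4)^2*(2)^2 - 4*(2)^3 - 27*(-1)^2
  = 144 + (-256) + 64 + (-32) + (-27)
  = -107.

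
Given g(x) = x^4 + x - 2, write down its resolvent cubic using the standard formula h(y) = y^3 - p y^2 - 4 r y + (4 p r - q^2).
h(y) = y^3 + 8*y - 1

Identify coefficients: p = 0, q = 1, r = -2.
Plug into h(y) = y^3 - p y^2 - 4 r y + (4 p r - q^2):
  h(y) = y^3 - (0) y^2 - 4*(-2) y + (4*(0)*(-2) - (1)^2)
       = y^3 + (0) y^2 + (8) y + (-1).
Simplifying: h(y) = y^3 + 8*y - 1.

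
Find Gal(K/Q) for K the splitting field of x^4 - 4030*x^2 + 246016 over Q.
Gal(K/Q) = Z/2Z (cyclic of order 2)

f factors as (x^2 - 3968)(x^2 - 62), so the splitting field is K = Q(sqrt(3968), sqrt(62)). The squarefree part of 3968 is 62 and the squarefree part of 62 is also 62, so sqrt(3968) and sqrt(62) are both rational multiples of sqrt(62). Hence Q(sqrt(3968)) = Q(sqrt(62)) = Q(sqrt(62)), and the splitting field collapses to a single degree-2 extension with Galois group Z/2Z.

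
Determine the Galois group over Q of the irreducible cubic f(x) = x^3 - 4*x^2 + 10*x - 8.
Gal(K/Q) = S_3 (symmetric group of order 6)

Compute the discriminant of x^3 + (-4)*x^2 + (10)*x + (-8): Δ = -416. Since Δ is not a rational square, the Galois group is not contained in A_3; it must be the full S_3 (irreducibility of the cubic rules out anything smaller).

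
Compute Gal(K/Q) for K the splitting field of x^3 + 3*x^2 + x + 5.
Gal(K/Q) = S_3 (symmetric group of order 6)

Compute the discriminant of x^3 + (3)*x^2 + (1)*x + (5): Δ = -940. Since Δ is not a rational square, the Galois group is not contained in A_3; it must be the full S_3 (irreducibility of the cubic rules out anything smaller).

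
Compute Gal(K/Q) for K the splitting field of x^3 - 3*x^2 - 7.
Gal(K/Q) = S_3 (symmetric group of order 6)

Compute the discriminant of x^3 + (-3)*x^2 + (0)*x + (-7): Δ = -2079. Since Δ is not a rational square, the Galois group is not contained in A_3; it must be the full S_3 (irreducibility of the cubic rules out anything smaller).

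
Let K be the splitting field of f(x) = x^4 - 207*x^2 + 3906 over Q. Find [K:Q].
[K:Q] = 4

f factors as (x^2 - 21)(x^2 - 186); the splitting field is K = Q(sqrt(21), sqrt(186)). Since 21, 186, and 3906 are all non-squares in Q, the three subfields Q(sqrt(21)), Q(sqrt(186)), Q(sqrt(3906)) are distinct degree-2 extensions, so [K:Q] = 4 (Klein four Galois group).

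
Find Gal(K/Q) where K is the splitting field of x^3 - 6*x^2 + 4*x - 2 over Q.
Gal(K/Q) = S_3 (symmetric group of order 6)

Compute the discriminant of x^3 + (-6)*x^2 + (4)*x + (-2): Δ = -652. Since Δ is not a rational square, the Galois group is not contained in A_3; it must be the full S_3 (irreducibility of the cubic rules out anything smaller).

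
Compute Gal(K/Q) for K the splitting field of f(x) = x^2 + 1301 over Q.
Gal(K/Q) = Z/2Z (cyclic of order 2)

x^2 + 1301 is irreducible over Q since -1301 is not a rational square. The splitting field Q(sqrt(-1301)) has degree 2 over Q, and its unique nontrivial automorphism is sqrt(-1301) ↦ -sqrt(-1301). Hence Gal(Q(sqrt(-1301))/Q) = Z/2Z.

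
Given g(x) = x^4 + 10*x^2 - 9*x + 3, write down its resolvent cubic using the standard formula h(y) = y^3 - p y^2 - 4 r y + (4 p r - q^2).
h(y) = y^3 - 10*y^2 - 12*y + 39

Identify coefficients: p = 10, q = -9, r = 3.
Plug into h(y) = y^3 - p y^2 - 4 r y + (4 p r - q^2):
  h(y) = y^3 - (10) y^2 - 4*(3) y + (4*(10)*(3) - (-9)^2)
       = y^3 + (-10) y^2 + (-12) y + (39).
Simplifying: h(y) = y^3 - 10*y^2 - 12*y + 39.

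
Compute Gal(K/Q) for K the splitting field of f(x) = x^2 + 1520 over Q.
Gal(K/Q) = Z/2Z (cyclic of order 2)

x^2 + 1520 is irreducible over Q since -1520 is not a rational square. The splitting field Q(sqrt(-1520)) has degree 2 over Q, and its unique nontrivial automorphism is sqrt(-1520) ↦ -sqrt(-1520). Hence Gal(Q(sqrt(-1520))/Q) = Z/2Z.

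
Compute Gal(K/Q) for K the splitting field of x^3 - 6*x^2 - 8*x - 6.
Gal(K/Q) = S_3 (symmetric group of order 6)

Compute the discriminant of x^3 + (-6)*x^2 + (-8)*x + (-6): Δ = -6988. Since Δ is not a rational square, the Galois group is not contained in A_3; it must be the full S_3 (irreducibility of the cubic rules out anything smaller).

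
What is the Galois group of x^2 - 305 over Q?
Gal(K/Q) = Z/2Z (cyclic of order 2)

x^2 - 305 is irreducible over Q since 305 is not a rational square. The splitting field Q(sqrt(305)) has degree 2 over Q, and its unique nontrivial automorphism is sqrt(305) ↦ -sqrt(305). Hence Gal(Q(sqrt(305))/Q) = Z/2Z.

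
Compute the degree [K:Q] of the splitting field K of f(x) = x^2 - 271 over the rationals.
[K:Q] = 2

The polynomial x^2 - 271 is irreducible over Q since 271 is not a perfect square. Its splitting field is Q(sqrt(271)), which has degree 2 over Q.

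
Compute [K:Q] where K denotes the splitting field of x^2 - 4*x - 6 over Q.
[K:Q] = 2

The discriminant of x^2 + (-4)*x + (-6) is b^2 - 4c = 16 - (-24) = 40. Since 40 is not a perfect square in Q, the polynomial is irreducible over Q. Its two roots generate a degree-2 extension, so [K:Q] = 2.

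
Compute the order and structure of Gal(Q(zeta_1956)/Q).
|Gal(Q(zeta_1956)/Q)| = phi(1956) = 648; group ≅ (Z/1956Z)^* ≅ Z/2Z × Z/2Z × Z/162Z

The n-th cyclotomic polynomial Φ_1956(x) is the minimal polynomial of zeta_1956 over Q and has degree phi(1956) = 648. So Q(zeta_1956) is a degree-648 Galois extension with Galois group (Z/1956Z)^*. By CRT, (Z/1956Z)^* ≅ (Z/4Z)^* × (Z/3Z)^* × (Z/163Z)^*. Each prime-power unit group is (Z/4Z)^* ≅ Z/2Z; (Z/3Z)^* ≅ Z/2Z; (Z/163Z)^* ≅ Z/162Z. Hence Gal(Q(zeta_1956)/Q) ≅ Z/2Z × Z/2Z × Z/162Z.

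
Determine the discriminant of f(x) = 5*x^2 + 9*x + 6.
Δ = -39

For a quadratic a x^2 + b x + c the discriminant is Δ = b^2 - 4ac = (9)^2 - 4*(5)*(6) = 81 - (120) = -39.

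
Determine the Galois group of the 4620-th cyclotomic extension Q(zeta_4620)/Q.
|Gal(Q(zeta_4620)/Q)| = phi(4620) = 960; group ≅ (Z/4620Z)^* ≅ Z/2Z × Z/2Z × Z/4Z × Z/6Z × Z/10Z

The n-th cyclotomic polynomial Φ_4620(x) is the minimal polynomial of zeta_4620 over Q and has degree phi(4620) = 960. So Q(zeta_4620) is a degree-960 Galois extension with Galois group (Z/4620Z)^*. By CRT, (Z/4620Z)^* ≅ (Z/4Z)^* × (Z/3Z)^* × (Z/5Z)^* × (Z/7Z)^* × (Z/11Z)^*. Each prime-power unit group is (Z/4Z)^* ≅ Z/2Z; (Z/3Z)^* ≅ Z/2Z; (Z/5Z)^* ≅ Z/4Z; (Z/7Z)^* ≅ Z/6Z; (Z/11Z)^* ≅ Z/10Z. Hence Gal(Q(zeta_4620)/Q) ≅ Z/2Z × Z/2Z × Z/4Z × Z/6Z × Z/10Z.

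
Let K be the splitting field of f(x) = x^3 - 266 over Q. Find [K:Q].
[K:Q] = 6

x^3 - 266 has one real root r = 266^(1/3) and two complex roots r*zeta_3, r*zeta_3^2 where zeta_3 = e^(2*pi*i/3). The splitting field is Q(r, zeta_3). [Q(r):Q] = 3 and [Q(zeta_3):Q] = 2 with gcd = 1, so [Q(r, zeta_3):Q] = 3 * 2 = 6.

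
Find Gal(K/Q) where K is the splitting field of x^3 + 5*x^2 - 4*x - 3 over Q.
Gal(K/Q) = S_3 (symmetric group of order 6)

Compute the discriminant of x^3 + (5)*x^2 + (-4)*x + (-3): Δ = 2993. Since Δ is not a rational square, the Galois group is not contained in A_3; it must be the full S_3 (irreducibility of the cubic rules out anything smaller).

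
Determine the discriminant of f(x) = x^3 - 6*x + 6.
Δ = -108

For x^3 + a x^2 + b x + c the discriminant is Δ = 18 a b c - 4 a^3 c + a^2 b^2 - 4 b^3 - 27 c^2.
Plug a = 0, b = -6, c = 6:
  18*(0)*(-6)*(6) - 4*(0)^3*(6) + (0)^2*(-6)^2 - 4*(-6)^3 - 27*(6)^2
  = 0 + (0) + 0 + (864) + (-972)
  = -108.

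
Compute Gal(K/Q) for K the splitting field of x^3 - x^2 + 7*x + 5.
Gal(K/Q) = S_3 (symmetric group of order 6)

Compute the discriminant of x^3 + (-1)*x^2 + (7)*x + (5): Δ = -2608. Since Δ is not a rational square, the Galois group is not contained in A_3; it must be the full S_3 (irreducibility of the cubic rules out anything smaller).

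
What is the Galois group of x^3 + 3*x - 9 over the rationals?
Gal(K/Q) = S_3 (symmetric group of order 6)

Compute the discriminant of x^3 + (0)*x^2 + (3)*x + (-9): Δ = -2295. Since Δ is not a rational square, the Galois group is not contained in A_3; it must be the full S_3 (irreducibility of the cubic rules out anything smaller).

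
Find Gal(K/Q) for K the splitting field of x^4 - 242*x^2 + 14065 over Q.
Gal(K/Q) = V_4 (Klein four-group, Z/2Z × Z/2Z)

f factors as (x^2 - 97)(x^2 - 145), so the splitting field is K = Q(sqrt(97), sqrt(145)). The elements 97, 145, 14065 are all non-squares in Q, so sqrt(97) and sqrt(145) generate independent quadratic extensions. Thus [K:Q] = 4 and Gal(K/Q) is generated by the two order-2 automorphisms sqrt(97) ↦ -sqrt(97) and sqrt(145) ↦ -sqrt(145), giving V_4.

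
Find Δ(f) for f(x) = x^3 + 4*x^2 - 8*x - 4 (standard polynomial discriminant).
Δ = 5968

For x^3 + a x^2 + b x + c the discriminant is Δ = 18 a b c - 4 a^3 c + a^2 b^2 - 4 b^3 - 27 c^2.
Plug a = 4, b = -8, c = -4:
  18*(4)*(-8)*(-4) - 4*(4)^3*(-4) + (4)^2*(-8)^2 - 4*(-8)^3 - 27*(-4)^2
  = 2304 + (1024) + 1024 + (2048) + (-432)
  = 5968.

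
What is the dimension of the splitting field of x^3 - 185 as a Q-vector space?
[K:Q] = 6

x^3 - 185 has one real root r = 185^(1/3) and two complex roots r*zeta_3, r*zeta_3^2 where zeta_3 = e^(2*pi*i/3). The splitting field is Q(r, zeta_3). [Q(r):Q] = 3 and [Q(zeta_3):Q] = 2 with gcd = 1, so [Q(r, zeta_3):Q] = 3 * 2 = 6.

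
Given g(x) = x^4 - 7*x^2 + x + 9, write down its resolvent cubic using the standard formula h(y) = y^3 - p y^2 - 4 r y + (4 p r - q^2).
h(y) = y^3 + 7*y^2 - 36*y - 253

Identify coefficients: p = -7, q = 1, r = 9.
Plug into h(y) = y^3 - p y^2 - 4 r y + (4 p r - q^2):
  h(y) = y^3 - (-7) y^2 - 4*(9) y + (4*(-7)*(9) - (1)^2)
       = y^3 + (7) y^2 + (-36) y + (-253).
Simplifying: h(y) = y^3 + 7*y^2 - 36*y - 253.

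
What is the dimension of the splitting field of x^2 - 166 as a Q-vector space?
[K:Q] = 2

The polynomial x^2 - 166 is irreducible over Q since 166 is not a perfect square. Its splitting field is Q(sqrt(166)), which has degree 2 over Q.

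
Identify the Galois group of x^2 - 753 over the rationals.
Gal(K/Q) = Z/2Z (cyclic of order 2)

x^2 - 753 is irreducible over Q since 753 is not a rational square. The splitting field Q(sqrt(753)) has degree 2 over Q, and its unique nontrivial automorphism is sqrt(753) ↦ -sqrt(753). Hence Gal(Q(sqrt(753))/Q) = Z/2Z.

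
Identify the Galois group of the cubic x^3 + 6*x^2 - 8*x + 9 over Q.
Gal(K/Q) = S_3 (symmetric group of order 6)

Compute the discriminant of x^3 + (6)*x^2 + (-8)*x + (9): Δ = -13387. Since Δ is not a rational square, the Galois group is not contained in A_3; it must be the full S_3 (irreducibility of the cubic rules out anything smaller).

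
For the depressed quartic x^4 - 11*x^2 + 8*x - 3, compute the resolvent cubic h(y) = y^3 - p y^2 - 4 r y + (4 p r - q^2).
h(y) = y^3 + 11*y^2 + 12*y + 68

Identify coefficients: p = -11, q = 8, r = -3.
Plug into h(y) = y^3 - p y^2 - 4 r y + (4 p r - q^2):
  h(y) = y^3 - (-11) y^2 - 4*(-3) y + (4*(-11)*(-3) - (8)^2)
       = y^3 + (11) y^2 + (12) y + (68).
Simplifying: h(y) = y^3 + 11*y^2 + 12*y + 68.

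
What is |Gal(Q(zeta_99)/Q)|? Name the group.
|Gal(Q(zeta_99)/Q)| = phi(99) = 60; group ≅ (Z/99Z)^* ≅ Z/6Z × Z/10Z

The n-th cyclotomic polynomial Φ_99(x) is the minimal polynomial of zeta_99 over Q and has degree phi(99) = 60. So Q(zeta_99) is a degree-60 Galois extension with Galois group (Z/99Z)^*. By CRT, (Z/99Z)^* ≅ (Z/9Z)^* × (Z/11Z)^*. Each prime-power unit group is (Z/9Z)^* ≅ Z/6Z; (Z/11Z)^* ≅ Z/10Z. Hence Gal(Q(zeta_99)/Q) ≅ Z/6Z × Z/10Z.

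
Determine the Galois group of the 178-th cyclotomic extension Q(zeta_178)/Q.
|Gal(Q(zeta_178)/Q)| = phi(178) = 88; group ≅ (Z/178Z)^* ≅ Z/88Z

The n-th cyclotomic polynomial Φ_178(x) is the minimal polynomial of zeta_178 over Q and has degree phi(178) = 88. So Q(zeta_178) is a degree-88 Galois extension with Galois group (Z/178Z)^*. By CRT, (Z/178Z)^* ≅ (Z/2Z)^* × (Z/89Z)^*. Each prime-power unit group is (Z/2Z)^* ≅ trivial group (order 1); (Z/89Z)^* ≅ Z/88Z. Hence Gal(Q(zeta_178)/Q) ≅ Z/88Z.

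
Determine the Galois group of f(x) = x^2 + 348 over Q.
Gal(K/Q) = Z/2Z (cyclic of order 2)

x^2 + 348 is irreducible over Q since -348 is not a rational square. The splitting field Q(sqrt(-348)) has degree 2 over Q, and its unique nontrivial automorphism is sqrt(-348) ↦ -sqrt(-348). Hence Gal(Q(sqrt(-348))/Q) = Z/2Z.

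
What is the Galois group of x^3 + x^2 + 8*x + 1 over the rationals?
Gal(K/Q) = S_3 (symmetric group of order 6)

Compute the discriminant of x^3 + (1)*x^2 + (8)*x + (1): Δ = -1871. Since Δ is not a rational square, the Galois group is not contained in A_3; it must be the full S_3 (irreducibility of the cubic rules out anything smaller).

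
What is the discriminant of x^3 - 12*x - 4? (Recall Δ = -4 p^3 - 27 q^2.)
Δ = 6480

For a depressed cubic x^3 + p x + q the discriminant is Δ = -4 p^3 - 27 q^2 = -4*(-12)^3 - 27*(-4)^2 = 6912 - 432 = 6480.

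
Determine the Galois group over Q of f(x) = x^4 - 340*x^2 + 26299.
Gal(K/Q) = V_4 (Klein four-group, Z/2Z × Z/2Z)

f factors as (x^2 - 221)(x^2 - 119), so the splitting field is K = Q(sqrt(221), sqrt(119)). The elements 221, 119, 26299 are all non-squares in Q, so sqrt(221) and sqrt(119) generate independent quadratic extensions. Thus [K:Q] = 4 and Gal(K/Q) is generated by the two order-2 automorphisms sqrt(221) ↦ -sqrt(221) and sqrt(119) ↦ -sqrt(119), giving V_4.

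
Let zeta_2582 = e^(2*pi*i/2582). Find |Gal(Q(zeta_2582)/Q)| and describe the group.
|Gal(Q(zeta_2582)/Q)| = phi(2582) = 1290; group ≅ (Z/2582Z)^* ≅ Z/1290Z

The n-th cyclotomic polynomial Φ_2582(x) is the minimal polynomial of zeta_2582 over Q and has degree phi(2582) = 1290. So Q(zeta_2582) is a degree-1290 Galois extension with Galois group (Z/2582Z)^*. By CRT, (Z/2582Z)^* ≅ (Z/2Z)^* × (Z/1291Z)^*. Each prime-power unit group is (Z/2Z)^* ≅ trivial group (order 1); (Z/1291Z)^* ≅ Z/1290Z. Hence Gal(Q(zeta_2582)/Q) ≅ Z/1290Z.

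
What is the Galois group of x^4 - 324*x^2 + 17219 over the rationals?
Gal(K/Q) = V_4 (Klein four-group, Z/2Z × Z/2Z)

f factors as (x^2 - 257)(x^2 - 67), so the splitting field is K = Q(sqrt(257), sqrt(67)). The elements 257, 67, 17219 are all non-squares in Q, so sqrt(257) and sqrt(67) generate independent quadratic extensions. Thus [K:Q] = 4 and Gal(K/Q) is generated by the two order-2 automorphisms sqrt(257) ↦ -sqrt(257) and sqrt(67) ↦ -sqrt(67), giving V_4.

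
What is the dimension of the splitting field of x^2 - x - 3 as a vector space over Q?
[K:Q] = 2

The discriminant of x^2 + (-1)*x + (-3) is b^2 - 4c = 1 - (-12) = 13. Since 13 is not a perfect square in Q, the polynomial is irreducible over Q. Its two roots generate a degree-2 extension, so [K:Q] = 2.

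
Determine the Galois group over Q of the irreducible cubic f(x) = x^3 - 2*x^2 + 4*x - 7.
Gal(K/Q) = S_3 (symmetric group of order 6)

Compute the discriminant of x^3 + (-2)*x^2 + (4)*x + (-7): Δ = -731. Since Δ is not a rational square, the Galois group is not contained in A_3; it must be the full S_3 (irreducibility of the cubic rules out anything smaller).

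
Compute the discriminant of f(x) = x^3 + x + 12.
Δ = -3892

For a depressed cubic x^3 + p x + q the discriminant is Δ = -4 p^3 - 27 q^2 = -4*(1)^3 - 27*(12)^2 = -4 - 3888 = -3892.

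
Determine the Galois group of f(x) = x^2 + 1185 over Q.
Gal(K/Q) = Z/2Z (cyclic of order 2)

x^2 + 1185 is irreducible over Q since -1185 is not a rational square. The splitting field Q(sqrt(-1185)) has degree 2 over Q, and its unique nontrivial automorphism is sqrt(-1185) ↦ -sqrt(-1185). Hence Gal(Q(sqrt(-1185))/Q) = Z/2Z.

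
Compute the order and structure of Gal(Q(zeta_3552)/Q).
|Gal(Q(zeta_3552)/Q)| = phi(3552) = 1152; group ≅ (Z/3552Z)^* ≅ Z/2Z × Z/2Z × Z/8Z × Z/36Z

The n-th cyclotomic polynomial Φ_3552(x) is the minimal polynomial of zeta_3552 over Q and has degree phi(3552) = 1152. So Q(zeta_3552) is a degree-1152 Galois extension with Galois group (Z/3552Z)^*. By CRT, (Z/3552Z)^* ≅ (Z/32Z)^* × (Z/3Z)^* × (Z/37Z)^*. Each prime-power unit group is (Z/32Z)^* ≅ Z/2Z × Z/8Z; (Z/3Z)^* ≅ Z/2Z; (Z/37Z)^* ≅ Z/36Z. Hence Gal(Q(zeta_3552)/Q) ≅ Z/2Z × Z/2Z × Z/8Z × Z/36Z.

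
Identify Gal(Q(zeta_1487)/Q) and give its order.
|Gal(Q(zeta_1487)/Q)| = phi(1487) = 1486; group ≅ (Z/1487Z)^* ≅ Z/1486Z

The n-th cyclotomic polynomial Φ_1487(x) is the minimal polynomial of zeta_1487 over Q and has degree phi(1487) = 1486. So Q(zeta_1487) is a degree-1486 Galois extension with Galois group (Z/1487Z)^*. (Z/1487Z)^* is cyclic since 1487 is an odd prime power (or 4). Hence Gal(Q(zeta_1487)/Q) ≅ Z/1486Z.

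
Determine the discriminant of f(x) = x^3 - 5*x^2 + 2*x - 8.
Δ = -4220

For x^3 + a x^2 + b x + c the discriminant is Δ = 18 a b c - 4 a^3 c + a^2 b^2 - 4 b^3 - 27 c^2.
Plug a = -5, b = 2, c = -8:
  18*(-5)*(2)*(-8) - 4*(-5)^3*(-8) + (-5)^2*(2)^2 - 4*(2)^3 - 27*(-8)^2
  = 1440 + (-4000) + 100 + (-32) + (-1728)
  = -4220.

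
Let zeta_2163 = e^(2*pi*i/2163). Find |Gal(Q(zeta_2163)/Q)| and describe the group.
|Gal(Q(zeta_2163)/Q)| = phi(2163) = 1224; group ≅ (Z/2163Z)^* ≅ Z/2Z × Z/6Z × Z/102Z

The n-th cyclotomic polynomial Φ_2163(x) is the minimal polynomial of zeta_2163 over Q and has degree phi(2163) = 1224. So Q(zeta_2163) is a degree-1224 Galois extension with Galois group (Z/2163Z)^*. By CRT, (Z/2163Z)^* ≅ (Z/3Z)^* × (Z/7Z)^* × (Z/103Z)^*. Each prime-power unit group is (Z/3Z)^* ≅ Z/2Z; (Z/7Z)^* ≅ Z/6Z; (Z/103Z)^* ≅ Z/102Z. Hence Gal(Q(zeta_2163)/Q) ≅ Z/2Z × Z/6Z × Z/102Z.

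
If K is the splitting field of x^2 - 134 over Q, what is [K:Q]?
[K:Q] = 2

The polynomial x^2 - 134 is irreducible over Q since 134 is not a perfect square. Its splitting field is Q(sqrt(134)), which has degree 2 over Q.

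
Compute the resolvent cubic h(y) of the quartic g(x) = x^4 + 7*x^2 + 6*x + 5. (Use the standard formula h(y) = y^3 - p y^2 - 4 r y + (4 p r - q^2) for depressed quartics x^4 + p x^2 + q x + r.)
h(y) = y^3 - 7*y^2 - 20*y + 104

Identify coefficients: p = 7, q = 6, r = 5.
Plug into h(y) = y^3 - p y^2 - 4 r y + (4 p r - q^2):
  h(y) = y^3 - (7) y^2 - 4*(5) y + (4*(7)*(5) - (6)^2)
       = y^3 + (-7) y^2 + (-20) y + (104).
Simplifying: h(y) = y^3 - 7*y^2 - 20*y + 104.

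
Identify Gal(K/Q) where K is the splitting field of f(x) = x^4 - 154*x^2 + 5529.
Gal(K/Q) = V_4 (Klein four-group, Z/2Z × Z/2Z)

f factors as (x^2 - 57)(x^2 - 97), so the splitting field is K = Q(sqrt(57), sqrt(97)). The elements 57, 97, 5529 are all non-squares in Q, so sqrt(57) and sqrt(97) generate independent quadratic extensions. Thus [K:Q] = 4 and Gal(K/Q) is generated by the two order-2 automorphisms sqrt(57) ↦ -sqrt(57) and sqrt(97) ↦ -sqrt(97), giving V_4.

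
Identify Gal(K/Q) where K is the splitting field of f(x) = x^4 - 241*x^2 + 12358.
Gal(K/Q) = V_4 (Klein four-group, Z/2Z × Z/2Z)

f factors as (x^2 - 74)(x^2 - 167), so the splitting field is K = Q(sqrt(74), sqrt(167)). The elements 74, 167, 12358 are all non-squares in Q, so sqrt(74) and sqrt(167) generate independent quadratic extensions. Thus [K:Q] = 4 and Gal(K/Q) is generated by the two order-2 automorphisms sqrt(74) ↦ -sqrt(74) and sqrt(167) ↦ -sqrt(167), giving V_4.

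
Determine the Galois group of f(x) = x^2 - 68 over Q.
Gal(K/Q) = Z/2Z (cyclic of order 2)

x^2 - 68 is irreducible over Q since 68 is not a rational square. The splitting field Q(sqrt(68)) has degree 2 over Q, and its unique nontrivial automorphism is sqrt(68) ↦ -sqrt(68). Hence Gal(Q(sqrt(68))/Q) = Z/2Z.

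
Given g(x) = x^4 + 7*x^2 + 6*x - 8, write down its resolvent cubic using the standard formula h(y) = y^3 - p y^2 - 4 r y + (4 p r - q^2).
h(y) = y^3 - 7*y^2 + 32*y - 260

Identify coefficients: p = 7, q = 6, r = -8.
Plug into h(y) = y^3 - p y^2 - 4 r y + (4 p r - q^2):
  h(y) = y^3 - (7) y^2 - 4*(-8) y + (4*(7)*(-8) - (6)^2)
       = y^3 + (-7) y^2 + (32) y + (-260).
Simplifying: h(y) = y^3 - 7*y^2 + 32*y - 260.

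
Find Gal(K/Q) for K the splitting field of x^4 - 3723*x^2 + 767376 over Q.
Gal(K/Q) = Z/2Z (cyclic of order 2)

f factors as (x^2 - 219)(x^2 - 3504), so the splitting field is K = Q(sqrt(219), sqrt(3504)). The squarefree part of 219 is 219 and the squarefree part of 3504 is also 219, so sqrt(219) and sqrt(3504) are both rational multiples of sqrt(219). Hence Q(sqrt(219)) = Q(sqrt(3504)) = Q(sqrt(219)), and the splitting field collapses to a single degree-2 extension with Galois group Z/2Z.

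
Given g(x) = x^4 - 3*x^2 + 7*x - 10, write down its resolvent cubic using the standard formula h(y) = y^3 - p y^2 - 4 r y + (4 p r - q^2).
h(y) = y^3 + 3*y^2 + 40*y + 71

Identify coefficients: p = -3, q = 7, r = -10.
Plug into h(y) = y^3 - p y^2 - 4 r y + (4 p r - q^2):
  h(y) = y^3 - (-3) y^2 - 4*(-10) y + (4*(-3)*(-10) - (7)^2)
       = y^3 + (3) y^2 + (40) y + (71).
Simplifying: h(y) = y^3 + 3*y^2 + 40*y + 71.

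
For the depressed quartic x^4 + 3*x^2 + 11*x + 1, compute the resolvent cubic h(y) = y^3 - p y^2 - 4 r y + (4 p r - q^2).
h(y) = y^3 - 3*y^2 - 4*y - 109

Identify coefficients: p = 3, q = 11, r = 1.
Plug into h(y) = y^3 - p y^2 - 4 r y + (4 p r - q^2):
  h(y) = y^3 - (3) y^2 - 4*(1) y + (4*(3)*(1) - (11)^2)
       = y^3 + (-3) y^2 + (-4) y + (-109).
Simplifying: h(y) = y^3 - 3*y^2 - 4*y - 109.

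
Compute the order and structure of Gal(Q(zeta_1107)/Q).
|Gal(Q(zeta_1107)/Q)| = phi(1107) = 720; group ≅ (Z/1107Z)^* ≅ Z/18Z × Z/40Z

The n-th cyclotomic polynomial Φ_1107(x) is the minimal polynomial of zeta_1107 over Q and has degree phi(1107) = 720. So Q(zeta_1107) is a degree-720 Galois extension with Galois group (Z/1107Z)^*. By CRT, (Z/1107Z)^* ≅ (Z/27Z)^* × (Z/41Z)^*. Each prime-power unit group is (Z/27Z)^* ≅ Z/18Z; (Z/41Z)^* ≅ Z/40Z. Hence Gal(Q(zeta_1107)/Q) ≅ Z/18Z × Z/40Z.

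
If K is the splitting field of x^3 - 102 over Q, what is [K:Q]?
[K:Q] = 6

x^3 - 102 has one real root r = 102^(1/3) and two complex roots r*zeta_3, r*zeta_3^2 where zeta_3 = e^(2*pi*i/3). The splitting field is Q(r, zeta_3). [Q(r):Q] = 3 and [Q(zeta_3):Q] = 2 with gcd = 1, so [Q(r, zeta_3):Q] = 3 * 2 = 6.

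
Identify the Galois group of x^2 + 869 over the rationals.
Gal(K/Q) = Z/2Z (cyclic of order 2)

x^2 + 869 is irreducible over Q since -869 is not a rational square. The splitting field Q(sqrt(-869)) has degree 2 over Q, and its unique nontrivial automorphism is sqrt(-869) ↦ -sqrt(-869). Hence Gal(Q(sqrt(-869))/Q) = Z/2Z.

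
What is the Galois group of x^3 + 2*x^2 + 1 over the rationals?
Gal(K/Q) = S_3 (symmetric group of order 6)

Compute the discriminant of x^3 + (2)*x^2 + (0)*x + (1): Δ = -59. Since Δ is not a rational square, the Galois group is not contained in A_3; it must be the full S_3 (irreducibility of the cubic rules out anything smaller).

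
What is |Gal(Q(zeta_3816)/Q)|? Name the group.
|Gal(Q(zeta_3816)/Q)| = phi(3816) = 1248; group ≅ (Z/3816Z)^* ≅ Z/2Z × Z/2Z × Z/6Z × Z/52Z

The n-th cyclotomic polynomial Φ_3816(x) is the minimal polynomial of zeta_3816 over Q and has degree phi(3816) = 1248. So Q(zeta_3816) is a degree-1248 Galois extension with Galois group (Z/3816Z)^*. By CRT, (Z/3816Z)^* ≅ (Z/8Z)^* × (Z/9Z)^* × (Z/53Z)^*. Each prime-power unit group is (Z/8Z)^* ≅ Z/2Z × Z/2Z; (Z/9Z)^* ≅ Z/6Z; (Z/53Z)^* ≅ Z/52Z. Hence Gal(Q(zeta_3816)/Q) ≅ Z/2Z × Z/2Z × Z/6Z × Z/52Z.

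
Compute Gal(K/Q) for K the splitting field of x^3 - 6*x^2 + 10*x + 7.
Gal(K/Q) = S_3 (symmetric group of order 6)

Compute the discriminant of x^3 + (-6)*x^2 + (10)*x + (7): Δ = -3235. Since Δ is not a rational square, the Galois group is not contained in A_3; it must be the full S_3 (irreducibility of the cubic rules out anything smaller).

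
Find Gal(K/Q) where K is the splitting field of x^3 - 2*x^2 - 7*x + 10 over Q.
Gal(K/Q) = S_3 (symmetric group of order 6)

Compute the discriminant of x^3 + (-2)*x^2 + (-7)*x + (10): Δ = 1708. Since Δ is not a rational square, the Galois group is not contained in A_3; it must be the full S_3 (irreducibility of the cubic rules out anything smaller).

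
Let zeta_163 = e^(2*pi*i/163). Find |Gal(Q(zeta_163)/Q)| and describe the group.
|Gal(Q(zeta_163)/Q)| = phi(163) = 162; group ≅ (Z/163Z)^* ≅ Z/162Z

The n-th cyclotomic polynomial Φ_163(x) is the minimal polynomial of zeta_163 over Q and has degree phi(163) = 162. So Q(zeta_163) is a degree-162 Galois extension with Galois group (Z/163Z)^*. (Z/163Z)^* is cyclic since 163 is an odd prime power (or 4). Hence Gal(Q(zeta_163)/Q) ≅ Z/162Z.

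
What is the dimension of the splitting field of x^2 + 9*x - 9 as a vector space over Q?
[K:Q] = 2

The discriminant of x^2 + (9)*x + (-9) is b^2 - 4c = 81 - (-36) = 117. Since 117 is not a perfect square in Q, the polynomial is irreducible over Q. Its two roots generate a degree-2 extension, so [K:Q] = 2.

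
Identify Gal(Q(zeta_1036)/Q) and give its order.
|Gal(Q(zeta_1036)/Q)| = phi(1036) = 432; group ≅ (Z/1036Z)^* ≅ Z/2Z × Z/6Z × Z/36Z

The n-th cyclotomic polynomial Φ_1036(x) is the minimal polynomial of zeta_1036 over Q and has degree phi(1036) = 432. So Q(zeta_1036) is a degree-432 Galois extension with Galois group (Z/1036Z)^*. By CRT, (Z/1036Z)^* ≅ (Z/4Z)^* × (Z/7Z)^* × (Z/37Z)^*. Each prime-power unit group is (Z/4Z)^* ≅ Z/2Z; (Z/7Z)^* ≅ Z/6Z; (Z/37Z)^* ≅ Z/36Z. Hence Gal(Q(zeta_1036)/Q) ≅ Z/2Z × Z/6Z × Z/36Z.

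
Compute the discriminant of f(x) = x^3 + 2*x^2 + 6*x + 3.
Δ = -411

For x^3 + a x^2 + b x + c the discriminant is Δ = 18 a b c - 4 a^3 c + a^2 b^2 - 4 b^3 - 27 c^2.
Plug a = 2, b = 6, c = 3:
  18*(2)*(6)*(3) - 4*(2)^3*(3) + (2)^2*(6)^2 - 4*(6)^3 - 27*(3)^2
  = 648 + (-96) + 144 + (-864) + (-243)
  = -411.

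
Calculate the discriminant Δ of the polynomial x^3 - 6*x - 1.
Δ = 837

For a depressed cubic x^3 + p x + q the discriminant is Δ = -4 p^3 - 27 q^2 = -4*(-6)^3 - 27*(-1)^2 = 864 - 27 = 837.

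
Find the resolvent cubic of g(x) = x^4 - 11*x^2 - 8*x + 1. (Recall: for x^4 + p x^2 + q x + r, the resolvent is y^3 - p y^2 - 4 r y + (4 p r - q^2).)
h(y) = y^3 + 11*y^2 - 4*y - 108

Identify coefficients: p = -11, q = -8, r = 1.
Plug into h(y) = y^3 - p y^2 - 4 r y + (4 p r - q^2):
  h(y) = y^3 - (-11) y^2 - 4*(1) y + (4*(-11)*(1) - (-8)^2)
       = y^3 + (11) y^2 + (-4) y + (-108).
Simplifying: h(y) = y^3 + 11*y^2 - 4*y - 108.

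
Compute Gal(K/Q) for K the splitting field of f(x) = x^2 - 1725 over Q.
Gal(K/Q) = Z/2Z (cyclic of order 2)

x^2 - 1725 is irreducible over Q since 1725 is not a rational square. The splitting field Q(sqrt(1725)) has degree 2 over Q, and its unique nontrivial automorphism is sqrt(1725) ↦ -sqrt(1725). Hence Gal(Q(sqrt(1725))/Q) = Z/2Z.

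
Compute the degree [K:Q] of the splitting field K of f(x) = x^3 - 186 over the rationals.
[K:Q] = 6

x^3 - 186 has one real root r = 186^(1/3) and two complex roots r*zeta_3, r*zeta_3^2 where zeta_3 = e^(2*pi*i/3). The splitting field is Q(r, zeta_3). [Q(r):Q] = 3 and [Q(zeta_3):Q] = 2 with gcd = 1, so [Q(r, zeta_3):Q] = 3 * 2 = 6.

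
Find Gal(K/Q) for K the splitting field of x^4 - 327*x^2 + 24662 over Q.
Gal(K/Q) = V_4 (Klein four-group, Z/2Z × Z/2Z)

f factors as (x^2 - 118)(x^2 - 209), so the splitting field is K = Q(sqrt(118), sqrt(209)). The elements 118, 209, 24662 are all non-squares in Q, so sqrt(118) and sqrt(209) generate independent quadratic extensions. Thus [K:Q] = 4 and Gal(K/Q) is generated by the two order-2 automorphisms sqrt(118) ↦ -sqrt(118) and sqrt(209) ↦ -sqrt(209), giving V_4.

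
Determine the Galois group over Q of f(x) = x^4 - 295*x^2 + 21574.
Gal(K/Q) = V_4 (Klein four-group, Z/2Z × Z/2Z)

f factors as (x^2 - 134)(x^2 - 161), so the splitting field is K = Q(sqrt(134), sqrt(161)). The elements 134, 161, 21574 are all non-squares in Q, so sqrt(134) and sqrt(161) generate independent quadratic extensions. Thus [K:Q] = 4 and Gal(K/Q) is generated by the two order-2 automorphisms sqrt(134) ↦ -sqrt(134) and sqrt(161) ↦ -sqrt(161), giving V_4.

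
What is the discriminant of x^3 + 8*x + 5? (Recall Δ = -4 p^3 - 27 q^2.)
Δ = -2723

For a depressed cubic x^3 + p x + q the discriminant is Δ = -4 p^3 - 27 q^2 = -4*(8)^3 - 27*(5)^2 = -2048 - 675 = -2723.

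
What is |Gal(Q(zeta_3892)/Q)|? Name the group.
|Gal(Q(zeta_3892)/Q)| = phi(3892) = 1656; group ≅ (Z/3892Z)^* ≅ Z/2Z × Z/6Z × Z/138Z

The n-th cyclotomic polynomial Φ_3892(x) is the minimal polynomial of zeta_3892 over Q and has degree phi(3892) = 1656. So Q(zeta_3892) is a degree-1656 Galois extension with Galois group (Z/3892Z)^*. By CRT, (Z/3892Z)^* ≅ (Z/4Z)^* × (Z/7Z)^* × (Z/139Z)^*. Each prime-power unit group is (Z/4Z)^* ≅ Z/2Z; (Z/7Z)^* ≅ Z/6Z; (Z/139Z)^* ≅ Z/138Z. Hence Gal(Q(zeta_3892)/Q) ≅ Z/2Z × Z/6Z × Z/138Z.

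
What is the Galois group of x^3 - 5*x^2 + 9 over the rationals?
Gal(K/Q) = S_3 (symmetric group of order 6)

Compute the discriminant of x^3 + (-5)*x^2 + (0)*x + (9): Δ = 2313. Since Δ is not a rational square, the Galois group is not contained in A_3; it must be the full S_3 (irreducibility of the cubic rules out anything smaller).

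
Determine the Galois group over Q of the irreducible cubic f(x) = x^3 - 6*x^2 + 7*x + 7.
Gal(K/Q) = S_3 (symmetric group of order 6)

Compute the discriminant of x^3 + (-6)*x^2 + (7)*x + (7): Δ = -175. Since Δ is not a rational square, the Galois group is not contained in A_3; it must be the full S_3 (irreducibility of the cubic rules out anything smaller).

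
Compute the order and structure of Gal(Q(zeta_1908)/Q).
|Gal(Q(zeta_1908)/Q)| = phi(1908) = 624; group ≅ (Z/1908Z)^* ≅ Z/2Z × Z/6Z × Z/52Z

The n-th cyclotomic polynomial Φ_1908(x) is the minimal polynomial of zeta_1908 over Q and has degree phi(1908) = 624. So Q(zeta_1908) is a degree-624 Galois extension with Galois group (Z/1908Z)^*. By CRT, (Z/1908Z)^* ≅ (Z/4Z)^* × (Z/9Z)^* × (Z/53Z)^*. Each prime-power unit group is (Z/4Z)^* ≅ Z/2Z; (Z/9Z)^* ≅ Z/6Z; (Z/53Z)^* ≅ Z/52Z. Hence Gal(Q(zeta_1908)/Q) ≅ Z/2Z × Z/6Z × Z/52Z.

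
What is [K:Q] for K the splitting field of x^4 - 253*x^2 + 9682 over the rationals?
[K:Q] = 4

f factors as (x^2 - 47)(x^2 - 206); the splitting field is K = Q(sqrt(47), sqrt(206)). Since 47, 206, and 9682 are all non-squares in Q, the three subfields Q(sqrt(47)), Q(sqrt(206)), Q(sqrt(9682)) are distinct degree-2 extensions, so [K:Q] = 4 (Klein four Galois group).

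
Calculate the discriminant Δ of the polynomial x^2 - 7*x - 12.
Δ = 97

For a quadratic a x^2 + b x + c the discriminant is Δ = b^2 - 4ac = (-7)^2 - 4*(1)*(-12) = 49 - (-48) = 97.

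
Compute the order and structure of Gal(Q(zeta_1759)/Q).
|Gal(Q(zeta_1759)/Q)| = phi(1759) = 1758; group ≅ (Z/1759Z)^* ≅ Z/1758Z

The n-th cyclotomic polynomial Φ_1759(x) is the minimal polynomial of zeta_1759 over Q and has degree phi(1759) = 1758. So Q(zeta_1759) is a degree-1758 Galois extension with Galois group (Z/1759Z)^*. (Z/1759Z)^* is cyclic since 1759 is an odd prime power (or 4). Hence Gal(Q(zeta_1759)/Q) ≅ Z/1758Z.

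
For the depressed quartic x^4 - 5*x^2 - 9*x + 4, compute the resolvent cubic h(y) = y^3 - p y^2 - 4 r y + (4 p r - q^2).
h(y) = y^3 + 5*y^2 - 16*y - 161

Identify coefficients: p = -5, q = -9, r = 4.
Plug into h(y) = y^3 - p y^2 - 4 r y + (4 p r - q^2):
  h(y) = y^3 - (-5) y^2 - 4*(4) y + (4*(-5)*(4) - (-9)^2)
       = y^3 + (5) y^2 + (-16) y + (-161).
Simplifying: h(y) = y^3 + 5*y^2 - 16*y - 161.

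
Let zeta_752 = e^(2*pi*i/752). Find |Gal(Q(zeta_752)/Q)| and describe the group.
|Gal(Q(zeta_752)/Q)| = phi(752) = 368; group ≅ (Z/752Z)^* ≅ Z/2Z × Z/4Z × Z/46Z

The n-th cyclotomic polynomial Φ_752(x) is the minimal polynomial of zeta_752 over Q and has degree phi(752) = 368. So Q(zeta_752) is a degree-368 Galois extension with Galois group (Z/752Z)^*. By CRT, (Z/752Z)^* ≅ (Z/16Z)^* × (Z/47Z)^*. Each prime-power unit group is (Z/16Z)^* ≅ Z/2Z × Z/4Z; (Z/47Z)^* ≅ Z/46Z. Hence Gal(Q(zeta_752)/Q) ≅ Z/2Z × Z/4Z × Z/46Z.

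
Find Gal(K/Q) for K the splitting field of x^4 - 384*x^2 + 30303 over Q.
Gal(K/Q) = V_4 (Klein four-group, Z/2Z × Z/2Z)

f factors as (x^2 - 111)(x^2 - 273), so the splitting field is K = Q(sqrt(111), sqrt(273)). The elements 111, 273, 30303 are all non-squares in Q, so sqrt(111) and sqrt(273) generate independent quadratic extensions. Thus [K:Q] = 4 and Gal(K/Q) is generated by the two order-2 automorphisms sqrt(111) ↦ -sqrt(111) and sqrt(273) ↦ -sqrt(273), giving V_4.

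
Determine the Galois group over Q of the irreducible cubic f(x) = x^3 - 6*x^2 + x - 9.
Gal(K/Q) = S_3 (symmetric group of order 6)

Compute the discriminant of x^3 + (-6)*x^2 + (1)*x + (-9): Δ = -8959. Since Δ is not a rational square, the Galois group is not contained in A_3; it must be the full S_3 (irreducibility of the cubic rules out anything smaller).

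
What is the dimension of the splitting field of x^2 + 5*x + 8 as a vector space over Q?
[K:Q] = 2

The discriminant of x^2 + (5)*x + (8) is b^2 - 4c = 25 - (32) = -7. Since -7 is not a perfect square in Q, the polynomial is irreducible over Q. Its two roots generate a degree-2 extension, so [K:Q] = 2.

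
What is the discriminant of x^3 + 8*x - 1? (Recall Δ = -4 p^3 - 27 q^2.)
Δ = -2075

For a depressed cubic x^3 + p x + q the discriminant is Δ = -4 p^3 - 27 q^2 = -4*(8)^3 - 27*(-1)^2 = -2048 - 27 = -2075.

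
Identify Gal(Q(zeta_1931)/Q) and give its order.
|Gal(Q(zeta_1931)/Q)| = phi(1931) = 1930; group ≅ (Z/1931Z)^* ≅ Z/1930Z

The n-th cyclotomic polynomial Φ_1931(x) is the minimal polynomial of zeta_1931 over Q and has degree phi(1931) = 1930. So Q(zeta_1931) is a degree-1930 Galois extension with Galois group (Z/1931Z)^*. (Z/1931Z)^* is cyclic since 1931 is an odd prime power (or 4). Hence Gal(Q(zeta_1931)/Q) ≅ Z/1930Z.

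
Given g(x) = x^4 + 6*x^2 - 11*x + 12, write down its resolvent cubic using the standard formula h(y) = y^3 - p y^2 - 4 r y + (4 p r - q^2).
h(y) = y^3 - 6*y^2 - 48*y + 167

Identify coefficients: p = 6, q = -11, r = 12.
Plug into h(y) = y^3 - p y^2 - 4 r y + (4 p r - q^2):
  h(y) = y^3 - (6) y^2 - 4*(12) y + (4*(6)*(12) - (-11)^2)
       = y^3 + (-6) y^2 + (-48) y + (167).
Simplifying: h(y) = y^3 - 6*y^2 - 48*y + 167.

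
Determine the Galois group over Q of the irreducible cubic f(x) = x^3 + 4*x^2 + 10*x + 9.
Gal(K/Q) = S_3 (symmetric group of order 6)

Compute the discriminant of x^3 + (4)*x^2 + (10)*x + (9): Δ = -411. Since Δ is not a rational square, the Galois group is not contained in A_3; it must be the full S_3 (irreducibility of the cubic rules out anything smaller).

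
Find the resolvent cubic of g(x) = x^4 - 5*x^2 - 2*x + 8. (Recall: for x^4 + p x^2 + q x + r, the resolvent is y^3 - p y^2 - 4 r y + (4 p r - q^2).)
h(y) = y^3 + 5*y^2 - 32*y - 164

Identify coefficients: p = -5, q = -2, r = 8.
Plug into h(y) = y^3 - p y^2 - 4 r y + (4 p r - q^2):
  h(y) = y^3 - (-5) y^2 - 4*(8) y + (4*(-5)*(8) - (-2)^2)
       = y^3 + (5) y^2 + (-32) y + (-164).
Simplifying: h(y) = y^3 + 5*y^2 - 32*y - 164.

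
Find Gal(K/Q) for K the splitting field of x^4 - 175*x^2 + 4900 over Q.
Gal(K/Q) = Z/2Z (cyclic of order 2)

f factors as (x^2 - 35)(x^2 - 140), so the splitting field is K = Q(sqrt(35), sqrt(140)). The squarefree part of 35 is 35 and the squarefree part of 140 is also 35, so sqrt(35) and sqrt(140) are both rational multiples of sqrt(35). Hence Q(sqrt(35)) = Q(sqrt(140)) = Q(sqrt(35)), and the splitting field collapses to a single degree-2 extension with Galois group Z/2Z.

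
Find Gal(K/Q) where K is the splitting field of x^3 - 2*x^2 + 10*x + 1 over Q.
Gal(K/Q) = S_3 (symmetric group of order 6)

Compute the discriminant of x^3 + (-2)*x^2 + (10)*x + (1): Δ = -3955. Since Δ is not a rational square, the Galois group is not contained in A_3; it must be the full S_3 (irreducibility of the cubic rules out anything smaller).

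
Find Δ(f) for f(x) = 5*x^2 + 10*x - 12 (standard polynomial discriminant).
Δ = 340

For a quadratic a x^2 + b x + c the discriminant is Δ = b^2 - 4ac = (10)^2 - 4*(5)*(-12) = 100 - (-240) = 340.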